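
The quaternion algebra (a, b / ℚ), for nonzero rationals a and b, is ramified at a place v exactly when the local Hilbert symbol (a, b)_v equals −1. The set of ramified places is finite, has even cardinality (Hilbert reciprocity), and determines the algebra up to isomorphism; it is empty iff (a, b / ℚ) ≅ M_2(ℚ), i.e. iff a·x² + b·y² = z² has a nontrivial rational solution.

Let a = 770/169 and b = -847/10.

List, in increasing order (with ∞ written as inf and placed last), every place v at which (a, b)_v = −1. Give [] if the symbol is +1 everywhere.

[2, 11]

Mod squares: a ≡ 770, b ≡ -70. Check v ∈ {∞, 2, 5, 7, 11, 13}.
v=11: a=11^1·(≡1), b=11^2·(≡7) mod 11; (1|11)=+1, (7|11)=-1; (−1)^{1·2·5}·(+1)^2·(-1)^1 = -1.
v=13: a=13^-2·(≡3), b=13^0·(≡5) mod 13; (3|13)=+1, (5|13)=-1; (−1)^{-2·0·6}·(+1)^0·(-1)^-2 = +1.
v=∞: 770 > 0 and -70 < 0  ⇒  (a,b)_∞ = +1.
v=2: v_2(a)=1, v_2(b)=-1; units ≡ 1, 5 (mod 8); ε·ε+αω+βω = 0·0+1·1+-1·0 ≡ 1  ⇒  (a,b)_2 = -1.
v=7: a=7^1·(≡5), b=7^1·(≡4) mod 7; (5|7)=-1, (4|7)=+1; (−1)^{1·1·3}·(-1)^1·(+1)^1 = +1.
v=5: a=5^1·(≡1), b=5^-1·(≡4) mod 5; (1|5)=+1, (4|5)=+1; (−1)^{1·-1·2}·(+1)^-1·(+1)^1 = +1.
(770, -70 / ℚ) ramifies at {2, 11}: a division algebra.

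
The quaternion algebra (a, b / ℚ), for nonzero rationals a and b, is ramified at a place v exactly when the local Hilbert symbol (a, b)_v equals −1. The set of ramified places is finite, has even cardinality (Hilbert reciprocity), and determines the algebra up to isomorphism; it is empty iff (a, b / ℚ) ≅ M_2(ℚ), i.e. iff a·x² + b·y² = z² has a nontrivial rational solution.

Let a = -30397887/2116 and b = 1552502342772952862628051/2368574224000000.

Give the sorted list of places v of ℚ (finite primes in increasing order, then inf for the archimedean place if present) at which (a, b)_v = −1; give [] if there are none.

Mod squares: a ≡ -11687, b ≡ 432419. Check v ∈ {∞, 2, 3, 5, 11, 13, 17, 23, 29, 31, 37}.
v=37: a=37^0·(≡29), b=37^1·(≡8) mod 37; (29|37)=-1, (8|37)=-1; (−1)^{0·1·18}·(-1)^1·(-1)^0 = -1.
v=∞: -11687 < 0 and 432419 > 0  ⇒  (a,b)_∞ = +1.
v=29: a=29^1·(≡27), b=29^3·(≡7) mod 29; (27|29)=-1, (7|29)=+1; (−1)^{1·3·14}·(-1)^3·(+1)^1 = -1.
v=5: a=5^0·(≡3), b=5^-6·(≡1) mod 5; (3|5)=-1, (1|5)=+1; (−1)^{0·-6·2}·(-1)^-6·(+1)^0 = +1.
v=13: a=13^1·(≡5), b=13^3·(≡3) mod 13; (5|13)=-1, (3|13)=+1; (−1)^{1·3·6}·(-1)^3·(+1)^1 = -1.
v=11: a=11^0·(≡2), b=11^2·(≡1) mod 11; (2|11)=-1, (1|11)=+1; (−1)^{0·2·5}·(-1)^2·(+1)^0 = +1.
v=3: a=3^2·(≡1), b=3^2·(≡2) mod 3; (1|3)=+1, (2|3)=-1; (−1)^{2·2·1}·(+1)^2·(-1)^2 = +1.
v=17: a=17^2·(≡8), b=17^6·(≡7) mod 17; (8|17)=+1, (7|17)=-1; (−1)^{2·6·8}·(+1)^6·(-1)^2 = +1.
v=31: a=31^1·(≡29), b=31^3·(≡24) mod 31; (29|31)=-1, (24|31)=-1; (−1)^{1·3·15}·(-1)^3·(-1)^1 = -1.
v=2: v_2(a)=-2, v_2(b)=-10; units ≡ 1, 3 (mod 8); ε·ε+αω+βω = 0·1+-2·1+-10·0 ≡ 0  ⇒  (a,b)_2 = +1.
v=23: a=23^-2·(≡10), b=23^-6·(≡10) mod 23; (10|23)=-1, (10|23)=-1; (−1)^{-2·-6·11}·(-1)^-6·(-1)^-2 = +1.
Ram(-11687, 432419) = {13, 29, 31, 37}; no ℚ_13-point on the conic.

[13, 29, 31, 37]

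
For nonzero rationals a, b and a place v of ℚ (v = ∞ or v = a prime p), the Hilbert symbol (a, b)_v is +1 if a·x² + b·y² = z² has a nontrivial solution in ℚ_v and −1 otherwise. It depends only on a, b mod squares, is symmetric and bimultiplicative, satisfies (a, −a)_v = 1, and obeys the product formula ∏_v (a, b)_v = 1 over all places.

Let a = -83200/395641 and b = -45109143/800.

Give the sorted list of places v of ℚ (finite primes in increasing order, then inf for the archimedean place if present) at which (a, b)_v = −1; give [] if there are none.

[2, 13, 41, inf]

(a, b) ≡ (-13, -3854) mod (ℚ^×)²; places V = {2, 3, 5, 13, 17, 37, 41, 47, ∞}.
(a,b)_47: α=0, u≡2; β=1, v≡18 (mod 47); (2|47)=+1, (18|47)=+1; sign (−1)^0·+1^1·+1^0 = +1.
(a,b)_41: α=0, u≡24; β=1, v≡24 (mod 41); (24|41)=-1, (24|41)=-1; sign (−1)^0·-1^1·-1^0 = -1.
(a,b)_37: α=-2, u≡14; β=0, v≡8 (mod 37); (14|37)=-1, (8|37)=-1; sign (−1)^0·-1^0·-1^-2 = +1.
(a,b)_5: α=2, u≡2; β=-2, v≡1 (mod 5); (2|5)=-1, (1|5)=+1; sign (−1)^0·-1^-2·+1^2 = +1.
(a,b)_13: α=1, u≡4; β=0, v≡11 (mod 13); (4|13)=+1, (11|13)=-1; sign (−1)^0·+1^0·-1^1 = -1.
(a,b)_2: α=8, β=-5; u≡3, v≡1 (mod 8); ε(u)ε(v)=1·0, αω(v)=8·0, βω(u)=-5·1; sum ≡ 1  ⇒  -1.
(a,b)_3: α=0, u≡2; β=4, v≡1 (mod 3); (2|3)=-1, (1|3)=+1; sign (−1)^0·-1^4·+1^0 = +1.
(a,b)_∞: sgn(-13)=−, sgn(-3854)=−, so -1.
(a,b)_17: α=-2, u≡13; β=2, v≡7 (mod 17); (13|17)=+1, (7|17)=-1; sign (−1)^0·+1^2·-1^-2 = +1.
Ram(-13, -3854) = {2, 13, 41, ∞}; no ℚ_2-point on the conic.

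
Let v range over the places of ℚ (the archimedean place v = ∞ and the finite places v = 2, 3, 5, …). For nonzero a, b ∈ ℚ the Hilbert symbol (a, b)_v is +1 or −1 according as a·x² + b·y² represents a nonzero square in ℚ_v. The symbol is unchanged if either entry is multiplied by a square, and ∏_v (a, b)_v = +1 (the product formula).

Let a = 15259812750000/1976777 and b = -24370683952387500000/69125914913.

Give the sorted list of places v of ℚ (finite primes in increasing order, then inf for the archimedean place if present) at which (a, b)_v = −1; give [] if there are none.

Mod squares: a ≡ 1547, b ≡ -1326. Check v ∈ {∞, 2, 3, 5, 7, 11, 13, 17, 31}.
v=7: a=7^3·(≡4), b=7^4·(≡1) mod 7; (4|7)=+1, (1|7)=+1; (−1)^{3·4·3}·(+1)^4·(+1)^3 = +1.
v=3: a=3^4·(≡2), b=3^7·(≡2) mod 3; (2|3)=-1, (2|3)=-1; (−1)^{4·7·1}·(-1)^7·(-1)^4 = -1.
v=31: a=31^-2·(≡10), b=31^-2·(≡18) mod 31; (10|31)=+1, (18|31)=+1; (−1)^{-2·-2·15}·(+1)^-2·(+1)^-2 = +1.
v=∞: 1547 > 0 and -1326 < 0  ⇒  (a,b)_∞ = +1.
v=13: a=13^3·(≡2), b=13^5·(≡11) mod 13; (2|13)=-1, (11|13)=-1; (−1)^{3·5·6}·(-1)^5·(-1)^3 = +1.
v=2: v_2(a)=4, v_2(b)=5; units ≡ 3, 1 (mod 8); ε·ε+αω+βω = 1·0+4·0+5·1 ≡ 1  ⇒  (a,b)_2 = -1.
v=5: a=5^6·(≡3), b=5^8·(≡1) mod 5; (3|5)=-1, (1|5)=+1; (−1)^{6·8·2}·(-1)^8·(+1)^6 = +1.
v=17: a=17^-1·(≡11), b=17^-3·(≡6) mod 17; (11|17)=-1, (6|17)=-1; (−1)^{-1·-3·8}·(-1)^-3·(-1)^-1 = +1.
v=11: a=11^-2·(≡8), b=11^-4·(≡4) mod 11; (8|11)=-1, (4|11)=+1; (−1)^{-2·-4·5}·(-1)^-4·(+1)^-2 = +1.
|Ram(1547, -1326)| = 2, even; anisotropic at {2, 3}.

[2, 3]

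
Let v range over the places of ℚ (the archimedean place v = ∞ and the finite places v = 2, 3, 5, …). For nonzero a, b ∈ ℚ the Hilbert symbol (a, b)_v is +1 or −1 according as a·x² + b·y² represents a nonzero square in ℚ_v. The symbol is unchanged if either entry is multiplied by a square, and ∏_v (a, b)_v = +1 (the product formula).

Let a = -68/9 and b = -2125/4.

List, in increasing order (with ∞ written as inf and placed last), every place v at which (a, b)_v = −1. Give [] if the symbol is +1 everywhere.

[2, 5, 17, inf]

(a, b) ≡ (-17, -85) mod (ℚ^×)²; places V = {2, 3, 5, 17, ∞}.
(a,b)_5: α=0, u≡3; β=3, v≡2 (mod 5); (3|5)=-1, (2|5)=-1; sign (−1)^0·-1^3·-1^0 = -1.
(a,b)_∞: sgn(-17)=−, sgn(-85)=−, so -1.
(a,b)_2: α=2, β=-2; u≡7, v≡3 (mod 8); ε(u)ε(v)=1·1, αω(v)=2·1, βω(u)=-2·0; sum ≡ 1  ⇒  -1.
(a,b)_17: α=1, u≡9; β=1, v≡7 (mod 17); (9|17)=+1, (7|17)=-1; sign (−1)^0·+1^1·-1^1 = -1.
(a,b)_3: α=-2, u≡1; β=0, v≡2 (mod 3); (1|3)=+1, (2|3)=-1; sign (−1)^0·+1^0·-1^-2 = +1.
Ram(-17, -85) = {2, 5, 17, ∞}; no ℚ_2-point on the conic.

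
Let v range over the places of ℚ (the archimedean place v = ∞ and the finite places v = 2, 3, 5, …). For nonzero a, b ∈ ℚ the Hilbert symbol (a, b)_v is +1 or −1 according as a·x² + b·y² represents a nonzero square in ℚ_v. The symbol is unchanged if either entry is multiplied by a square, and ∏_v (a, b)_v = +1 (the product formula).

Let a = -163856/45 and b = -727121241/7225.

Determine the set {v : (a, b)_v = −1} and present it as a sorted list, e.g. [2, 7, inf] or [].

(a, b) ≡ (-1045, -33649) mod (ℚ^×)²; places V = {2, 3, 5, 7, 11, 17, 19, 23, ∞}.
(a,b)_2: α=4, β=0; u≡3, v≡7 (mod 8); ε(u)ε(v)=1·1, αω(v)=4·0, βω(u)=0·1; sum ≡ 1  ⇒  -1.
(a,b)_3: α=-2, u≡2; β=2, v≡2 (mod 3); (2|3)=-1, (2|3)=-1; sign (−1)^0·-1^2·-1^-2 = +1.
(a,b)_19: α=1, u≡3; β=1, v≡18 (mod 19); (3|19)=-1, (18|19)=-1; sign (−1)^1·-1^1·-1^1 = -1.
(a,b)_17: α=0, u≡13; β=-2, v≡7 (mod 17); (13|17)=+1, (7|17)=-1; sign (−1)^0·+1^-2·-1^0 = +1.
(a,b)_5: α=-1, u≡1; β=-2, v≡1 (mod 5); (1|5)=+1, (1|5)=+1; sign (−1)^0·+1^-2·+1^-1 = +1.
(a,b)_7: α=2, u≡3; β=5, v≡4 (mod 7); (3|7)=-1, (4|7)=+1; sign (−1)^0·-1^5·+1^2 = -1.
(a,b)_∞: sgn(-1045)=−, sgn(-33649)=−, so -1.
(a,b)_11: α=1, u≡9; β=1, v≡8 (mod 11); (9|11)=+1, (8|11)=-1; sign (−1)^1·+1^1·-1^1 = +1.
(a,b)_23: α=0, u≡4; β=1, v≡13 (mod 23); (4|23)=+1, (13|23)=+1; sign (−1)^0·+1^1·+1^0 = +1.
Ram(-1045, -33649) = {2, 7, 19, ∞}; no ℚ_2-point on the conic.

[2, 7, 19, inf]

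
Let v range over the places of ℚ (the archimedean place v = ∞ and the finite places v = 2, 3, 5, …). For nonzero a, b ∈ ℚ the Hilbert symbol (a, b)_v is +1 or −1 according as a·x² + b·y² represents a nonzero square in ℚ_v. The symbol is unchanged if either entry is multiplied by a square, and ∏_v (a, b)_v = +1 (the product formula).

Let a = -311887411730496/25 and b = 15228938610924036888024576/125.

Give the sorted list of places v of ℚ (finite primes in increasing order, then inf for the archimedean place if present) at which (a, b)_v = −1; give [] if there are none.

[2, 3, 7, 23]

(a, b) ≡ (-156009, 4830) mod (ℚ^×)²; places V = {2, 3, 5, 7, 17, 19, 23, ∞}.
(a,b)_17: α=1, u≡10; β=2, v≡16 (mod 17); (10|17)=-1, (16|17)=+1; sign (−1)^0·-1^2·+1^1 = +1.
(a,b)_23: α=3, u≡6; β=5, v≡13 (mod 23); (6|23)=+1, (13|23)=+1; sign (−1)^1·+1^5·+1^3 = -1.
(a,b)_5: α=-2, u≡4; β=-3, v≡1 (mod 5); (4|5)=+1, (1|5)=+1; sign (−1)^0·+1^-3·+1^-2 = +1.
(a,b)_∞: sgn(-156009)=−, sgn(4830)=+, so +1.
(a,b)_2: α=6, β=9; u≡7, v≡7 (mod 8); ε(u)ε(v)=1·1, αω(v)=6·0, βω(u)=9·0; sum ≡ 1  ⇒  -1.
(a,b)_3: α=11, u≡2; β=17, v≡2 (mod 3); (2|3)=-1, (2|3)=-1; sign (−1)^1·-1^17·-1^11 = -1.
(a,b)_19: α=1, u≡16; β=2, v≡6 (mod 19); (16|19)=+1, (6|19)=+1; sign (−1)^0·+1^2·+1^1 = +1.
(a,b)_7: α=1, u≡4; β=3, v≡1 (mod 7); (4|7)=+1, (1|7)=+1; sign (−1)^1·+1^3·+1^1 = -1.
|Ram(-156009, 4830)| = 4, even; anisotropic at {2, 3, 7, 23}.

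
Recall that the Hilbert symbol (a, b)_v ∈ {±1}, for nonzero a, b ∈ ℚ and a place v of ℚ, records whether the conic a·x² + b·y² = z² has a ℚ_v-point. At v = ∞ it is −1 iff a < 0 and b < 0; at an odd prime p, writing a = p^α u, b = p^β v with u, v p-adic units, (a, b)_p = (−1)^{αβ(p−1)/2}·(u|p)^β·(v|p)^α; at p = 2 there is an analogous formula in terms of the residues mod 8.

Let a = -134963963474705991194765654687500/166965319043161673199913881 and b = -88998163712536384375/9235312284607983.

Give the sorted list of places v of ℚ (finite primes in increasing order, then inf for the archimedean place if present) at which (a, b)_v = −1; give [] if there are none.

[19, inf]

Mod squares: a ≡ -19, b ≡ -11305. Check v ∈ {∞, 2, 3, 5, 7, 17, 19, 29, 37, 47}.
v=47: a=47^-6·(≡12), b=47^-4·(≡38) mod 47; (12|47)=+1, (38|47)=-1; (−1)^{-6·-4·23}·(+1)^-4·(-1)^-6 = +1.
v=∞: -19 < 0 and -11305 < 0  ⇒  (a,b)_∞ = -1.
v=5: a=5^8·(≡4), b=5^5·(≡4) mod 5; (4|5)=+1, (4|5)=+1; (−1)^{8·5·2}·(+1)^5·(+1)^8 = +1.
v=3: a=3^-12·(≡2), b=3^-8·(≡2) mod 3; (2|3)=-1, (2|3)=-1; (−1)^{-12·-8·1}·(-1)^-8·(-1)^-12 = +1.
v=37: a=37^6·(≡24), b=37^4·(≡23) mod 37; (24|37)=-1, (23|37)=-1; (−1)^{6·4·18}·(-1)^4·(-1)^6 = +1.
v=19: a=19^11·(≡8), b=19^7·(≡2) mod 19; (8|19)=-1, (2|19)=-1; (−1)^{11·7·9}·(-1)^7·(-1)^11 = -1.
v=17: a=17^2·(≡13), b=17^1·(≡13) mod 17; (13|17)=+1, (13|17)=+1; (−1)^{2·1·8}·(+1)^1·(+1)^2 = +1.
v=29: a=29^-6·(≡3), b=29^-2·(≡25) mod 29; (3|29)=-1, (25|29)=+1; (−1)^{-6·-2·14}·(-1)^-2·(+1)^-6 = +1.
v=2: v_2(a)=2, v_2(b)=0; units ≡ 5, 7 (mod 8); ε·ε+αω+βω = 0·1+2·0+0·1 ≡ 0  ⇒  (a,b)_2 = +1.
v=7: a=7^-2·(≡2), b=7^-3·(≡2) mod 7; (2|7)=+1, (2|7)=+1; (−1)^{-2·-3·3}·(+1)^-3·(+1)^-2 = +1.
|Ram(-19, -11305)| = 2, even; anisotropic at {19, ∞}.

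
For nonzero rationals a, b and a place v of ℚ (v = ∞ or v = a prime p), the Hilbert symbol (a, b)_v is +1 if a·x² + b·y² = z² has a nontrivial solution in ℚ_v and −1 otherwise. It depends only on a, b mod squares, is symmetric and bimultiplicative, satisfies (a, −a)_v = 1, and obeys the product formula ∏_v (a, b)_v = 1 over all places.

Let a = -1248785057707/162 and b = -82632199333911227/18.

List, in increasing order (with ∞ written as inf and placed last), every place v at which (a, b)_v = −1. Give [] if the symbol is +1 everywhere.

(a, b) ≡ (-374, -3094) mod (ℚ^×)²; places V = {2, 3, 7, 11, 13, 17, 19, 23, ∞}.
(a,b)_17: α=3, u≡5; β=5, v≡12 (mod 17); (5|17)=-1, (12|17)=-1; sign (−1)^0·-1^5·-1^3 = +1.
(a,b)_19: α=2, u≡9; β=2, v≡14 (mod 19); (9|19)=+1, (14|19)=-1; sign (−1)^0·+1^2·-1^2 = +1.
(a,b)_11: α=3, u≡10; β=6, v≡7 (mod 11); (10|11)=-1, (7|11)=-1; sign (−1)^0·-1^6·-1^3 = -1.
(a,b)_2: α=-1, β=-1; u≡5, v≡5 (mod 8); ε(u)ε(v)=0·0, αω(v)=-1·1, βω(u)=-1·1; sum ≡ 0  ⇒  +1.
(a,b)_23: α=2, u≡5; β=0, v≡7 (mod 23); (5|23)=-1, (7|23)=-1; sign (−1)^0·-1^0·-1^2 = +1.
(a,b)_∞: sgn(-374)=−, sgn(-3094)=−, so -1.
(a,b)_3: α=-4, u≡1; β=-2, v≡2 (mod 3); (1|3)=+1, (2|3)=-1; sign (−1)^0·+1^-2·-1^-4 = +1.
(a,b)_13: α=0, u≡10; β=1, v≡10 (mod 13); (10|13)=+1, (10|13)=+1; sign (−1)^0·+1^1·+1^0 = +1.
(a,b)_7: α=0, u≡2; β=1, v≡5 (mod 7); (2|7)=+1, (5|7)=-1; sign (−1)^0·+1^1·-1^0 = +1.
Ram(-374, -3094) = {11, ∞}; no ℚ_11-point on the conic.

[11, inf]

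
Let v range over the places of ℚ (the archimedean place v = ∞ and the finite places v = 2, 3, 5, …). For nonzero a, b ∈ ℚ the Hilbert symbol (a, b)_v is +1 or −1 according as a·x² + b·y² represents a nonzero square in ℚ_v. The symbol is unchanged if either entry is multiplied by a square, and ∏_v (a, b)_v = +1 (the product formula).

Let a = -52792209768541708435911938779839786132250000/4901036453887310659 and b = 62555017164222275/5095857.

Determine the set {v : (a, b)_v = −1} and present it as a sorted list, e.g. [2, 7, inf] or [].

(a, b) ≡ (-346579, 11437107) mod (ℚ^×)²; places V = {2, 3, 5, 7, 11, 13, 17, 19, 23, 29, 37, 43, 53, ∞}.
(a,b)_43: α=6, u≡15; β=2, v≡1 (mod 43); (15|43)=+1, (1|43)=+1; sign (−1)^0·+1^2·+1^6 = +1.
(a,b)_19: α=-3, u≡18; β=-1, v≡13 (mod 19); (18|19)=-1, (13|19)=-1; sign (−1)^1·-1^-1·-1^-3 = -1.
(a,b)_2: α=4, β=0; u≡5, v≡3 (mod 8); ε(u)ε(v)=0·1, αω(v)=4·1, βω(u)=0·1; sum ≡ 0  ⇒  +1.
(a,b)_37: α=3, u≡31; β=1, v≡2 (mod 37); (31|37)=-1, (2|37)=-1; sign (−1)^0·-1^1·-1^3 = +1.
(a,b)_13: α=-6, u≡10; β=-2, v≡5 (mod 13); (10|13)=+1, (5|13)=-1; sign (−1)^0·+1^-2·-1^-6 = +1.
(a,b)_23: α=-6, u≡2; β=-2, v≡18 (mod 23); (2|23)=+1, (18|23)=+1; sign (−1)^0·+1^-2·+1^-6 = +1.
(a,b)_5: α=6, u≡4; β=2, v≡3 (mod 5); (4|5)=+1, (3|5)=-1; sign (−1)^0·+1^2·-1^6 = +1.
(a,b)_17: α=3, u≡15; β=1, v≡15 (mod 17); (15|17)=+1, (15|17)=+1; sign (−1)^0·+1^1·+1^3 = +1.
(a,b)_∞: sgn(-346579)=−, sgn(11437107)=+, so +1.
(a,b)_11: α=2, u≡4; β=1, v≡8 (mod 11); (4|11)=+1, (8|11)=-1; sign (−1)^0·+1^1·-1^2 = +1.
(a,b)_3: α=0, u≡2; β=-1, v≡2 (mod 3); (2|3)=-1, (2|3)=-1; sign (−1)^0·-1^-1·-1^0 = -1.
(a,b)_29: α=3, u≡15; β=1, v≡19 (mod 29); (15|29)=-1, (19|29)=-1; sign (−1)^0·-1^1·-1^3 = +1.
(a,b)_53: α=4, u≡26; β=2, v≡4 (mod 53); (26|53)=-1, (4|53)=+1; sign (−1)^0·-1^2·+1^4 = +1.
(a,b)_7: α=8, u≡5; β=4, v≡6 (mod 7); (5|7)=-1, (6|7)=-1; sign (−1)^0·-1^4·-1^8 = +1.
Ram(-346579, 11437107) = {3, 19}; no ℚ_3-point on the conic.

[3, 19]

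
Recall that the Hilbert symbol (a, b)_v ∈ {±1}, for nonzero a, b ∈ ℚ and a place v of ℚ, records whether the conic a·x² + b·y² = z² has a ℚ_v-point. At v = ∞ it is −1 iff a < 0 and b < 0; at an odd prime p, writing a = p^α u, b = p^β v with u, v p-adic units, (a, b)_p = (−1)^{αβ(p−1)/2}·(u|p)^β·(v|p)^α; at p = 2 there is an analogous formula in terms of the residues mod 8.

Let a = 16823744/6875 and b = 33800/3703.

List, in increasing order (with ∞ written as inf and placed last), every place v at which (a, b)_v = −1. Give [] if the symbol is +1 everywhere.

Mod squares: a ≡ 1309, b ≡ 14. Check v ∈ {∞, 2, 5, 7, 11, 13, 17, 23, 47}.
v=2: v_2(a)=6, v_2(b)=3; units ≡ 5, 7 (mod 8); ε·ε+αω+βω = 0·1+6·0+3·1 ≡ 1  ⇒  (a,b)_2 = -1.
v=47: a=47^2·(≡11), b=47^0·(≡4) mod 47; (11|47)=-1, (4|47)=+1; (−1)^{2·0·23}·(-1)^0·(+1)^2 = +1.
v=11: a=11^-1·(≡4), b=11^0·(≡9) mod 11; (4|11)=+1, (9|11)=+1; (−1)^{-1·0·5}·(+1)^0·(+1)^-1 = +1.
v=13: a=13^0·(≡12), b=13^2·(≡4) mod 13; (12|13)=+1, (4|13)=+1; (−1)^{0·2·6}·(+1)^2·(+1)^0 = +1.
v=23: a=23^0·(≡10), b=23^-2·(≡15) mod 23; (10|23)=-1, (15|23)=-1; (−1)^{0·-2·11}·(-1)^-2·(-1)^0 = +1.
v=∞: 1309 > 0 and 14 > 0  ⇒  (a,b)_∞ = +1.
v=7: a=7^1·(≡5), b=7^-1·(≡1) mod 7; (5|7)=-1, (1|7)=+1; (−1)^{1·-1·3}·(-1)^-1·(+1)^1 = +1.
v=5: a=5^-4·(≡4), b=5^2·(≡4) mod 5; (4|5)=+1, (4|5)=+1; (−1)^{-4·2·2}·(+1)^2·(+1)^-4 = +1.
v=17: a=17^1·(≡4), b=17^0·(≡10) mod 17; (4|17)=+1, (10|17)=-1; (−1)^{1·0·8}·(+1)^0·(-1)^1 = -1.
(1309, 14 / ℚ) ramifies at {2, 17}: a division algebra.

[2, 17]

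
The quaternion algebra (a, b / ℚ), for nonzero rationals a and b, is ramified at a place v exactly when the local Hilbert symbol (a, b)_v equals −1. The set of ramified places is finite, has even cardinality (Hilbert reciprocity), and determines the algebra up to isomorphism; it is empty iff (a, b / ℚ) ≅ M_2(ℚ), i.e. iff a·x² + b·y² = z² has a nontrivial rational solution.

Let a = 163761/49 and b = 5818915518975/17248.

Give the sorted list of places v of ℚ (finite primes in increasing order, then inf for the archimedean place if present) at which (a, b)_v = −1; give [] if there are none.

Mod squares: a ≡ 969, b ≡ 12122. Check v ∈ {∞, 2, 3, 5, 7, 11, 13, 17, 19, 29, 31}.
v=∞: 969 > 0 and 12122 > 0  ⇒  (a,b)_∞ = +1.
v=3: a=3^1·(≡2), b=3^2·(≡2) mod 3; (2|3)=-1, (2|3)=-1; (−1)^{1·2·1}·(-1)^2·(-1)^1 = -1.
v=7: a=7^-2·(≡3), b=7^-2·(≡3) mod 7; (3|7)=-1, (3|7)=-1; (−1)^{-2·-2·3}·(-1)^-2·(-1)^-2 = +1.
v=11: a=11^0·(≡3), b=11^-1·(≡7) mod 11; (3|11)=+1, (7|11)=-1; (−1)^{0·-1·5}·(+1)^-1·(-1)^0 = +1.
v=17: a=17^1·(≡3), b=17^2·(≡2) mod 17; (3|17)=-1, (2|17)=+1; (−1)^{1·2·8}·(-1)^2·(+1)^1 = +1.
v=19: a=19^1·(≡8), b=19^1·(≡5) mod 19; (8|19)=-1, (5|19)=+1; (−1)^{1·1·9}·(-1)^1·(+1)^1 = +1.
v=29: a=29^0·(≡26), b=29^1·(≡3) mod 29; (26|29)=-1, (3|29)=-1; (−1)^{0·1·14}·(-1)^1·(-1)^0 = -1.
v=31: a=31^0·(≡20), b=31^2·(≡8) mod 31; (20|31)=+1, (8|31)=+1; (−1)^{0·2·15}·(+1)^2·(+1)^0 = +1.
v=5: a=5^0·(≡4), b=5^2·(≡3) mod 5; (4|5)=+1, (3|5)=-1; (−1)^{0·2·2}·(+1)^2·(-1)^0 = +1.
v=13: a=13^2·(≡2), b=13^2·(≡7) mod 13; (2|13)=-1, (7|13)=-1; (−1)^{2·2·6}·(-1)^2·(-1)^2 = +1.
v=2: v_2(a)=0, v_2(b)=-5; units ≡ 1, 5 (mod 8); ε·ε+αω+βω = 0·0+0·1+-5·0 ≡ 0  ⇒  (a,b)_2 = +1.
(969, 12122 / ℚ) ramifies at {3, 29}: a division algebra.

[3, 29]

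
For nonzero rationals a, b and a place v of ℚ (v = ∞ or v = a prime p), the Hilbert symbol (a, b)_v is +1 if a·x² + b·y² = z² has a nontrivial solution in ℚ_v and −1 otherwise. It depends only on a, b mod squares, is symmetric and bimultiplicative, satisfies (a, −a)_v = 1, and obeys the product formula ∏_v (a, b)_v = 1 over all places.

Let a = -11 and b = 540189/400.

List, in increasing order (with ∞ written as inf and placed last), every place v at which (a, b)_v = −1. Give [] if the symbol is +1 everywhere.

(a, b) ≡ (-11, 741) mod (ℚ^×)²; places V = {2, 3, 5, 11, 13, 19, ∞}.
(a,b)_3: α=0, u≡1; β=7, v≡1 (mod 3); (1|3)=+1, (1|3)=+1; sign (−1)^0·+1^7·+1^0 = +1.
(a,b)_11: α=1, u≡10; β=0, v≡3 (mod 11); (10|11)=-1, (3|11)=+1; sign (−1)^0·-1^0·+1^1 = +1.
(a,b)_∞: sgn(-11)=−, sgn(741)=+, so +1.
(a,b)_19: α=0, u≡8; β=1, v≡7 (mod 19); (8|19)=-1, (7|19)=+1; sign (−1)^0·-1^1·+1^0 = -1.
(a,b)_5: α=0, u≡4; β=-2, v≡4 (mod 5); (4|5)=+1, (4|5)=+1; sign (−1)^0·+1^-2·+1^0 = +1.
(a,b)_2: α=0, β=-4; u≡5, v≡5 (mod 8); ε(u)ε(v)=0·0, αω(v)=0·1, βω(u)=-4·1; sum ≡ 0  ⇒  +1.
(a,b)_13: α=0, u≡2; β=1, v≡7 (mod 13); (2|13)=-1, (7|13)=-1; sign (−1)^0·-1^1·-1^0 = -1.
(-11, 741 / ℚ) ramifies at {13, 19}: a division algebra.

[13, 19]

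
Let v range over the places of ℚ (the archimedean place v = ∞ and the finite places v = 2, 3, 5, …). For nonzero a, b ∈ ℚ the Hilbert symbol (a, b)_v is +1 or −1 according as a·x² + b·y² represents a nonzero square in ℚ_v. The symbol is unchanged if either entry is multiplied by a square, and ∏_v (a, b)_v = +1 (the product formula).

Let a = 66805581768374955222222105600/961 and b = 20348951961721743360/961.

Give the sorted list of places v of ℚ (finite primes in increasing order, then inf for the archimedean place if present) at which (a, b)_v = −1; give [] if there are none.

[2, 7]

Mod squares: a ≡ 51051, b ≡ 17290. Check v ∈ {∞, 2, 3, 5, 7, 11, 13, 17, 19, 31}.
v=11: a=11^3·(≡7), b=11^2·(≡5) mod 11; (7|11)=-1, (5|11)=+1; (−1)^{3·2·5}·(-1)^2·(+1)^3 = +1.
v=13: a=13^5·(≡4), b=13^3·(≡1) mod 13; (4|13)=+1, (1|13)=+1; (−1)^{5·3·6}·(+1)^3·(+1)^5 = +1.
v=3: a=3^11·(≡1), b=3^4·(≡1) mod 3; (1|3)=+1, (1|3)=+1; (−1)^{11·4·1}·(+1)^4·(+1)^11 = +1.
v=2: v_2(a)=10, v_2(b)=11; units ≡ 3, 5 (mod 8); ε·ε+αω+βω = 1·0+10·1+11·1 ≡ 1  ⇒  (a,b)_2 = -1.
v=19: a=19^2·(≡7), b=19^1·(≡11) mod 19; (7|19)=+1, (11|19)=+1; (−1)^{2·1·9}·(+1)^1·(+1)^2 = +1.
v=5: a=5^2·(≡4), b=5^1·(≡2) mod 5; (4|5)=+1, (2|5)=-1; (−1)^{2·1·2}·(+1)^1·(-1)^2 = +1.
v=17: a=17^3·(≡7), b=17^2·(≡1) mod 17; (7|17)=-1, (1|17)=+1; (−1)^{3·2·8}·(-1)^2·(+1)^3 = +1.
v=7: a=7^5·(≡3), b=7^5·(≡5) mod 7; (3|7)=-1, (5|7)=-1; (−1)^{5·5·3}·(-1)^5·(-1)^5 = -1.
v=∞: 51051 > 0 and 17290 > 0  ⇒  (a,b)_∞ = +1.
v=31: a=31^-2·(≡10), b=31^-2·(≡30) mod 31; (10|31)=+1, (30|31)=-1; (−1)^{-2·-2·15}·(+1)^-2·(-1)^-2 = +1.
(51051, 17290 / ℚ) ramifies at {2, 7}: a division algebra.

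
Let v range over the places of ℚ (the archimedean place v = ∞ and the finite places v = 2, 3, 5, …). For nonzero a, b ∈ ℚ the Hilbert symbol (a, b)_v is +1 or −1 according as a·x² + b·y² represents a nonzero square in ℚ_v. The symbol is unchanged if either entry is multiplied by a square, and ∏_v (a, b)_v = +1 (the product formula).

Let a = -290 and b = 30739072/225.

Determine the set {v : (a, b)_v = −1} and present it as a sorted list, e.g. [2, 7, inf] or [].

[2, 5]

(a, b) ≡ (-290, 58) mod (ℚ^×)²; places V = {2, 3, 5, 7, 13, 29, ∞}.
(a,b)_29: α=1, u≡19; β=1, v≡14 (mod 29); (19|29)=-1, (14|29)=-1; sign (−1)^0·-1^1·-1^1 = +1.
(a,b)_5: α=1, u≡2; β=-2, v≡3 (mod 5); (2|5)=-1, (3|5)=-1; sign (−1)^0·-1^-2·-1^1 = -1.
(a,b)_∞: sgn(-290)=−, sgn(58)=+, so +1.
(a,b)_3: α=0, u≡1; β=-2, v≡1 (mod 3); (1|3)=+1, (1|3)=+1; sign (−1)^0·+1^-2·+1^0 = +1.
(a,b)_13: α=0, u≡9; β=2, v≡11 (mod 13); (9|13)=+1, (11|13)=-1; sign (−1)^0·+1^2·-1^0 = +1.
(a,b)_2: α=1, β=7; u≡7, v≡5 (mod 8); ε(u)ε(v)=1·0, αω(v)=1·1, βω(u)=7·0; sum ≡ 1  ⇒  -1.
(a,b)_7: α=0, u≡4; β=2, v≡2 (mod 7); (4|7)=+1, (2|7)=+1; sign (−1)^0·+1^2·+1^0 = +1.
Ram(-290, 58) = {2, 5}; no ℚ_2-point on the conic.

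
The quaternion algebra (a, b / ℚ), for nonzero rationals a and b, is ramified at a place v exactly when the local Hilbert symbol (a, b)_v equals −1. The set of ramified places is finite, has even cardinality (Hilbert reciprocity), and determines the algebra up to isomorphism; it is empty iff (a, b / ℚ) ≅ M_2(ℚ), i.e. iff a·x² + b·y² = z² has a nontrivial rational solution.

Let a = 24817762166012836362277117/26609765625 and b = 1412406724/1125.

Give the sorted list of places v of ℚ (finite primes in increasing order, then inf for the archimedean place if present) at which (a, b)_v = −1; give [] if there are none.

Mod squares: a ≡ 13, b ≡ 5. Check v ∈ {∞, 2, 3, 5, 7, 13, 19, 23, 29, 43}.
v=2: v_2(a)=0, v_2(b)=2; units ≡ 5, 5 (mod 8); ε·ε+αω+βω = 0·0+0·1+2·1 ≡ 0  ⇒  (a,b)_2 = +1.
v=13: a=13^3·(≡10), b=13^0·(≡2) mod 13; (10|13)=+1, (2|13)=-1; (−1)^{3·0·6}·(+1)^0·(-1)^3 = -1.
v=7: a=7^2·(≡5), b=7^0·(≡3) mod 7; (5|7)=-1, (3|7)=-1; (−1)^{2·0·3}·(-1)^0·(-1)^2 = +1.
v=23: a=23^4·(≡6), b=23^2·(≡11) mod 23; (6|23)=+1, (11|23)=-1; (−1)^{4·2·11}·(+1)^2·(-1)^4 = +1.
v=43: a=43^6·(≡14), b=43^2·(≡28) mod 43; (14|43)=+1, (28|43)=-1; (−1)^{6·2·21}·(+1)^2·(-1)^6 = +1.
v=∞: 13 > 0 and 5 > 0  ⇒  (a,b)_∞ = +1.
v=5: a=5^-8·(≡2), b=5^-3·(≡1) mod 5; (2|5)=-1, (1|5)=+1; (−1)^{-8·-3·2}·(-1)^-3·(+1)^-8 = -1.
v=19: a=19^4·(≡14), b=19^2·(≡1) mod 19; (14|19)=-1, (1|19)=+1; (−1)^{4·2·9}·(-1)^2·(+1)^4 = +1.
v=29: a=29^-2·(≡23), b=29^0·(≡9) mod 29; (23|29)=+1, (9|29)=+1; (−1)^{-2·0·14}·(+1)^0·(+1)^-2 = +1.
v=3: a=3^-4·(≡1), b=3^-2·(≡2) mod 3; (1|3)=+1, (2|3)=-1; (−1)^{-4·-2·1}·(+1)^-2·(-1)^-4 = +1.
(13, 5 / ℚ) ramifies at {5, 13}: a division algebra.

[5, 13]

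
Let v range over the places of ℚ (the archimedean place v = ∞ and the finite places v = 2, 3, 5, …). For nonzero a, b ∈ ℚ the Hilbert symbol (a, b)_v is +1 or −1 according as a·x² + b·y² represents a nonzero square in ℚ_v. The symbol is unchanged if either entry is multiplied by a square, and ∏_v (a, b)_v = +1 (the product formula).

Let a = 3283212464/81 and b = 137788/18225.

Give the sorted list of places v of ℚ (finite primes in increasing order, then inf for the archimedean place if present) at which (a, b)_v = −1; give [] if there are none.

(a, b) ≡ (3059, 703) mod (ℚ^×)²; places V = {2, 3, 5, 7, 19, 23, 37, ∞}.
(a,b)_5: α=0, u≡4; β=-2, v≡2 (mod 5); (4|5)=+1, (2|5)=-1; sign (−1)^0·+1^-2·-1^0 = +1.
(a,b)_23: α=1, u≡13; β=0, v≡2 (mod 23); (13|23)=+1, (2|23)=+1; sign (−1)^0·+1^0·+1^1 = +1.
(a,b)_37: α=2, u≡25; β=1, v≡17 (mod 37); (25|37)=+1, (17|37)=-1; sign (−1)^0·+1^1·-1^2 = +1.
(a,b)_2: α=4, β=2; u≡3, v≡7 (mod 8); ε(u)ε(v)=1·1, αω(v)=4·0, βω(u)=2·1; sum ≡ 1  ⇒  -1.
(a,b)_3: α=-4, u≡2; β=-6, v≡1 (mod 3); (2|3)=-1, (1|3)=+1; sign (−1)^0·-1^-6·+1^-4 = +1.
(a,b)_∞: sgn(3059)=+, sgn(703)=+, so +1.
(a,b)_19: α=1, u≡9; β=1, v≡8 (mod 19); (9|19)=+1, (8|19)=-1; sign (−1)^1·+1^1·-1^1 = +1.
(a,b)_7: α=3, u≡6; β=2, v≡3 (mod 7); (6|7)=-1, (3|7)=-1; sign (−1)^0·-1^2·-1^3 = -1.
|Ram(3059, 703)| = 2, even; anisotropic at {2, 7}.

[2, 7]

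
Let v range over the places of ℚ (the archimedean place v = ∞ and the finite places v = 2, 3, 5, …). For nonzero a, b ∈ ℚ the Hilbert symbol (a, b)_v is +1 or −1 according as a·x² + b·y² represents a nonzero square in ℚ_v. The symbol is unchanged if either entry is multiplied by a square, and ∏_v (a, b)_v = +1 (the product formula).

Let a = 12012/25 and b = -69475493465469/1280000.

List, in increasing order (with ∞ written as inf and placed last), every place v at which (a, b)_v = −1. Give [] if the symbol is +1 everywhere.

[13, 31]

(a, b) ≡ (3003, -5642) mod (ℚ^×)²; places V = {2, 3, 5, 7, 11, 13, 31, 47, 53, ∞}.
(a,b)_47: α=0, u≡18; β=2, v≡45 (mod 47); (18|47)=+1, (45|47)=-1; sign (−1)^0·+1^2·-1^0 = +1.
(a,b)_∞: sgn(3003)=+, sgn(-5642)=−, so +1.
(a,b)_7: α=1, u≡2; β=3, v≡5 (mod 7); (2|7)=+1, (5|7)=-1; sign (−1)^1·+1^3·-1^1 = +1.
(a,b)_53: α=0, u≡48; β=2, v≡37 (mod 53); (48|53)=-1, (37|53)=+1; sign (−1)^0·-1^2·+1^0 = +1.
(a,b)_11: α=1, u≡1; β=0, v≡9 (mod 11); (1|11)=+1, (9|11)=+1; sign (−1)^0·+1^0·+1^1 = +1.
(a,b)_31: α=0, u≡13; β=1, v≡18 (mod 31); (13|31)=-1, (18|31)=+1; sign (−1)^0·-1^1·+1^0 = -1.
(a,b)_5: α=-2, u≡2; β=-4, v≡2 (mod 5); (2|5)=-1, (2|5)=-1; sign (−1)^0·-1^-4·-1^-2 = +1.
(a,b)_13: α=1, u≡12; β=1, v≡7 (mod 13); (12|13)=+1, (7|13)=-1; sign (−1)^0·+1^1·-1^1 = -1.
(a,b)_2: α=2, β=-11; u≡3, v≡3 (mod 8); ε(u)ε(v)=1·1, αω(v)=2·1, βω(u)=-11·1; sum ≡ 0  ⇒  +1.
(a,b)_3: α=1, u≡2; β=4, v≡1 (mod 3); (2|3)=-1, (1|3)=+1; sign (−1)^0·-1^4·+1^1 = +1.
Ram(3003, -5642) = {13, 31}; no ℚ_13-point on the conic.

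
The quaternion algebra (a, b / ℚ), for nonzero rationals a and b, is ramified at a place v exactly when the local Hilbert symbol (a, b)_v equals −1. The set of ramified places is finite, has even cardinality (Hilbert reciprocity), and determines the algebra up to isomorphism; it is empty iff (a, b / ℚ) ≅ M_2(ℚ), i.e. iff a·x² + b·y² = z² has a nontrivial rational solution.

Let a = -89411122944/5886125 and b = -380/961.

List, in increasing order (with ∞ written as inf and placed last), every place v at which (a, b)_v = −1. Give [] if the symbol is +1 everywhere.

[19, inf]

(a, b) ≡ (-40755, -95) mod (ℚ^×)²; places V = {2, 3, 5, 7, 11, 13, 19, 23, 31, ∞}.
(a,b)_5: α=-3, u≡4; β=1, v≡4 (mod 5); (4|5)=+1, (4|5)=+1; sign (−1)^0·+1^1·+1^-3 = +1.
(a,b)_13: α=1, u≡7; β=0, v≡3 (mod 13); (7|13)=-1, (3|13)=+1; sign (−1)^0·-1^0·+1^1 = +1.
(a,b)_23: α=2, u≡4; β=0, v≡7 (mod 23); (4|23)=+1, (7|23)=-1; sign (−1)^0·+1^0·-1^2 = +1.
(a,b)_11: α=1, u≡6; β=0, v≡4 (mod 11); (6|11)=-1, (4|11)=+1; sign (−1)^0·-1^0·+1^1 = +1.
(a,b)_3: α=5, u≡2; β=0, v≡1 (mod 3); (2|3)=-1, (1|3)=+1; sign (−1)^0·-1^0·+1^5 = +1.
(a,b)_2: α=8, β=2; u≡5, v≡1 (mod 8); ε(u)ε(v)=0·0, αω(v)=8·0, βω(u)=2·1; sum ≡ 0  ⇒  +1.
(a,b)_∞: sgn(-40755)=−, sgn(-95)=−, so -1.
(a,b)_31: α=-2, u≡20; β=-2, v≡23 (mod 31); (20|31)=+1, (23|31)=-1; sign (−1)^0·+1^-2·-1^-2 = +1.
(a,b)_7: α=-2, u≡5; β=0, v≡6 (mod 7); (5|7)=-1, (6|7)=-1; sign (−1)^0·-1^0·-1^-2 = +1.
(a,b)_19: α=1, u≡3; β=1, v≡12 (mod 19); (3|19)=-1, (12|19)=-1; sign (−1)^1·-1^1·-1^1 = -1.
Ram(-40755, -95) = {19, ∞}; no ℚ_19-point on the conic.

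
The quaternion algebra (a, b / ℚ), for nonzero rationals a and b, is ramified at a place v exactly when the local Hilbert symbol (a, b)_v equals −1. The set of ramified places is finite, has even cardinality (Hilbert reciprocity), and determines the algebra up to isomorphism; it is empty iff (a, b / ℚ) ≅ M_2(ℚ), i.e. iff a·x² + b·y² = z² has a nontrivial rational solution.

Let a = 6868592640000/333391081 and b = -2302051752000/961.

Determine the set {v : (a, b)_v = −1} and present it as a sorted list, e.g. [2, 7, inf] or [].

(a, b) ≡ (1, -2145) mod (ℚ^×)²; places V = {2, 3, 5, 7, 11, 13, 19, 31, ∞}.
(a,b)_13: α=2, u≡12; β=3, v≡10 (mod 13); (12|13)=+1, (10|13)=+1; sign (−1)^0·+1^3·+1^2 = +1.
(a,b)_3: α=4, u≡1; β=5, v≡2 (mod 3); (1|3)=+1, (2|3)=-1; sign (−1)^0·+1^5·-1^4 = +1.
(a,b)_5: α=4, u≡4; β=3, v≡4 (mod 5); (4|5)=+1, (4|5)=+1; sign (−1)^0·+1^3·+1^4 = +1.
(a,b)_31: α=-4, u≡25; β=-2, v≡16 (mod 31); (25|31)=+1, (16|31)=+1; sign (−1)^0·+1^-2·+1^-4 = +1.
(a,b)_7: α=2, u≡2; β=2, v≡4 (mod 7); (2|7)=+1, (4|7)=+1; sign (−1)^0·+1^2·+1^2 = +1.
(a,b)_19: α=-2, u≡4; β=0, v≡15 (mod 19); (4|19)=+1, (15|19)=-1; sign (−1)^0·+1^0·-1^-2 = +1.
(a,b)_11: α=0, u≡3; β=1, v≡3 (mod 11); (3|11)=+1, (3|11)=+1; sign (−1)^0·+1^1·+1^0 = +1.
(a,b)_∞: sgn(1)=+, sgn(-2145)=−, so +1.
(a,b)_2: α=14, β=6; u≡1, v≡7 (mod 8); ε(u)ε(v)=0·1, αω(v)=14·0, βω(u)=6·0; sum ≡ 0  ⇒  +1.
Every local symbol is +1, so the conic 1·x² + -2145·y² = z² has ℚ_v-points for all v and hence a ℚ-point; (a, b / ℚ) ≅ M_2(ℚ).

[]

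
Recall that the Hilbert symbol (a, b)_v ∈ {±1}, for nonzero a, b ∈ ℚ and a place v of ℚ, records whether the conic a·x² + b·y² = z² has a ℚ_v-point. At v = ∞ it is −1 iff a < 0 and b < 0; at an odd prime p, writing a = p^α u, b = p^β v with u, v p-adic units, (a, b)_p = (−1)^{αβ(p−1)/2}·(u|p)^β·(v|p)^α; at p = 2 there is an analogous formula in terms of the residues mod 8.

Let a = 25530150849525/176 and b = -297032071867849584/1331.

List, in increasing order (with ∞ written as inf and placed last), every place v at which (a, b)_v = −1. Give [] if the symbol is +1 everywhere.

(a, b) ≡ (5350191, -14421) mod (ℚ^×)²; places V = {2, 3, 5, 7, 11, 19, 23, 53, ∞}.
(a,b)_5: α=2, u≡1; β=0, v≡1 (mod 5); (1|5)=+1, (1|5)=+1; sign (−1)^0·+1^0·+1^2 = +1.
(a,b)_53: α=1, u≡2; β=2, v≡33 (mod 53); (2|53)=-1, (33|53)=-1; sign (−1)^0·-1^2·-1^1 = -1.
(a,b)_∞: sgn(5350191)=+, sgn(-14421)=−, so +1.
(a,b)_23: α=3, u≡2; β=3, v≡7 (mod 23); (2|23)=+1, (7|23)=-1; sign (−1)^1·+1^3·-1^3 = +1.
(a,b)_3: α=5, u≡2; β=5, v≡2 (mod 3); (2|3)=-1, (2|3)=-1; sign (−1)^1·-1^5·-1^5 = -1.
(a,b)_7: α=3, u≡1; β=6, v≡5 (mod 7); (1|7)=+1, (5|7)=-1; sign (−1)^0·+1^6·-1^3 = -1.
(a,b)_2: α=-4, β=4; u≡7, v≡3 (mod 8); ε(u)ε(v)=1·1, αω(v)=-4·1, βω(u)=4·0; sum ≡ 1  ⇒  -1.
(a,b)_19: α=1, u≡9; β=1, v≡5 (mod 19); (9|19)=+1, (5|19)=+1; sign (−1)^1·+1^1·+1^1 = -1.
(a,b)_11: α=-1, u≡5; β=-3, v≡9 (mod 11); (5|11)=+1, (9|11)=+1; sign (−1)^1·+1^-3·+1^-1 = -1.
Ram(5350191, -14421) = {2, 3, 7, 11, 19, 53}; no ℚ_2-point on the conic.

[2, 3, 7, 11, 19, 53]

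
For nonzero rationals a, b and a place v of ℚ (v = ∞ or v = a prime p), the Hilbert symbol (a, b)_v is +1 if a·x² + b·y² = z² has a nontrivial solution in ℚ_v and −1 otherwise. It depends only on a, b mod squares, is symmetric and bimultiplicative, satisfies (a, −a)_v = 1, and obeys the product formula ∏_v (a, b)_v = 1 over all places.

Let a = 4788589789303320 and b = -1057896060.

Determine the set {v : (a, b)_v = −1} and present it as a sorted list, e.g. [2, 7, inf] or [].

[3, 5, 11, 13]

Mod squares: a ≡ 1385670, b ≡ -15. Check v ∈ {∞, 2, 3, 5, 7, 11, 13, 17, 19}.
v=3: a=3^1·(≡1), b=3^1·(≡1) mod 3; (1|3)=+1, (1|3)=+1; (−1)^{1·1·1}·(+1)^1·(+1)^1 = -1.
v=17: a=17^3·(≡10), b=17^2·(≡2) mod 17; (10|17)=-1, (2|17)=+1; (−1)^{3·2·8}·(-1)^2·(+1)^3 = +1.
v=11: a=11^1·(≡3), b=11^0·(≡10) mod 11; (3|11)=+1, (10|11)=-1; (−1)^{1·0·5}·(+1)^0·(-1)^1 = -1.
v=2: v_2(a)=3, v_2(b)=2; units ≡ 3, 1 (mod 8); ε·ε+αω+βω = 1·0+3·0+2·1 ≡ 0  ⇒  (a,b)_2 = +1.
v=∞: 1385670 > 0 and -15 < 0  ⇒  (a,b)_∞ = +1.
v=7: a=7^2·(≡3), b=7^0·(≡3) mod 7; (3|7)=-1, (3|7)=-1; (−1)^{2·0·3}·(-1)^0·(-1)^2 = +1.
v=5: a=5^1·(≡4), b=5^1·(≡3) mod 5; (4|5)=+1, (3|5)=-1; (−1)^{1·1·2}·(+1)^1·(-1)^1 = -1.
v=19: a=19^3·(≡15), b=19^2·(≡5) mod 19; (15|19)=-1, (5|19)=+1; (−1)^{3·2·9}·(-1)^2·(+1)^3 = +1.
v=13: a=13^3·(≡12), b=13^2·(≡7) mod 13; (12|13)=+1, (7|13)=-1; (−1)^{3·2·6}·(+1)^2·(-1)^3 = -1.
|Ram(1385670, -15)| = 4, even; anisotropic at {3, 5, 11, 13}.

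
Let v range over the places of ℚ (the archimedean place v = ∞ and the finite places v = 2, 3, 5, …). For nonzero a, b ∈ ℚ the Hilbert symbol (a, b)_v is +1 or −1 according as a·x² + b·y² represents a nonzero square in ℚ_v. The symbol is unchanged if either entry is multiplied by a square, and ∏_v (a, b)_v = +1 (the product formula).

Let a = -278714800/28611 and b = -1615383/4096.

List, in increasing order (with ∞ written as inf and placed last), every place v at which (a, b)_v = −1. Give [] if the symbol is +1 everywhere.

[7, 11, 31, inf]

(a, b) ≡ (-45353, -407) mod (ℚ^×)²; places V = {2, 3, 5, 7, 11, 13, 17, 19, 31, 37, ∞}.
(a,b)_5: α=2, u≡3; β=0, v≡2 (mod 5); (3|5)=-1, (2|5)=-1; sign (−1)^0·-1^0·-1^2 = +1.
(a,b)_3: α=-2, u≡1; β=4, v≡1 (mod 3); (1|3)=+1, (1|3)=+1; sign (−1)^0·+1^4·+1^-2 = +1.
(a,b)_31: α=1, u≡28; β=0, v≡30 (mod 31); (28|31)=+1, (30|31)=-1; sign (−1)^0·+1^0·-1^1 = -1.
(a,b)_∞: sgn(-45353)=−, sgn(-407)=−, so -1.
(a,b)_7: α=1, u≡3; β=2, v≡3 (mod 7); (3|7)=-1, (3|7)=-1; sign (−1)^0·-1^2·-1^1 = -1.
(a,b)_11: α=-1, u≡2; β=1, v≡2 (mod 11); (2|11)=-1, (2|11)=-1; sign (−1)^1·-1^1·-1^-1 = -1.
(a,b)_19: α=1, u≡1; β=0, v≡17 (mod 19); (1|19)=+1, (17|19)=+1; sign (−1)^0·+1^0·+1^1 = +1.
(a,b)_2: α=4, β=-12; u≡7, v≡1 (mod 8); ε(u)ε(v)=1·0, αω(v)=4·0, βω(u)=-12·0; sum ≡ 0  ⇒  +1.
(a,b)_17: α=-2, u≡7; β=0, v≡9 (mod 17); (7|17)=-1, (9|17)=+1; sign (−1)^0·-1^0·+1^-2 = +1.
(a,b)_37: α=0, u≡28; β=1, v≡10 (mod 37); (28|37)=+1, (10|37)=+1; sign (−1)^0·+1^1·+1^0 = +1.
(a,b)_13: α=2, u≡10; β=0, v≡10 (mod 13); (10|13)=+1, (10|13)=+1; sign (−1)^0·+1^0·+1^2 = +1.
|Ram(-45353, -407)| = 4, even; anisotropic at {7, 11, 31, ∞}.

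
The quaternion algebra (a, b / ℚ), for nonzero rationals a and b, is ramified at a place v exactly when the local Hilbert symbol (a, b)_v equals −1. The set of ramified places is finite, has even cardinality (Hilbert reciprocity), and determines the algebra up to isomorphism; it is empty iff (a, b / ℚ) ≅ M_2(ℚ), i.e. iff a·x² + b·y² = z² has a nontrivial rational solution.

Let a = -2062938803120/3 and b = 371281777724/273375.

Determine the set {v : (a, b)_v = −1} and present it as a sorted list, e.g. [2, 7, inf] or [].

Mod squares: a ≡ -11985, b ≡ 68086785. Check v ∈ {∞, 2, 3, 5, 11, 13, 17, 19, 23, 47}.
v=17: a=17^1·(≡8), b=17^1·(≡3) mod 17; (8|17)=+1, (3|17)=-1; (−1)^{1·1·8}·(+1)^1·(-1)^1 = -1.
v=11: a=11^0·(≡1), b=11^2·(≡7) mod 11; (1|11)=+1, (7|11)=-1; (−1)^{0·2·5}·(+1)^2·(-1)^0 = +1.
v=5: a=5^1·(≡2), b=5^-3·(≡2) mod 5; (2|5)=-1, (2|5)=-1; (−1)^{1·-3·2}·(-1)^-3·(-1)^1 = +1.
v=13: a=13^2·(≡4), b=13^3·(≡6) mod 13; (4|13)=+1, (6|13)=-1; (−1)^{2·3·6}·(+1)^3·(-1)^2 = +1.
v=19: a=19^2·(≡11), b=19^1·(≡11) mod 19; (11|19)=+1, (11|19)=+1; (−1)^{2·1·9}·(+1)^1·(+1)^2 = +1.
v=3: a=3^-1·(≡1), b=3^-7·(≡1) mod 3; (1|3)=+1, (1|3)=+1; (−1)^{-1·-7·1}·(+1)^-7·(+1)^-1 = -1.
v=∞: -11985 < 0 and 68086785 > 0  ⇒  (a,b)_∞ = +1.
v=23: a=23^2·(≡10), b=23^1·(≡19) mod 23; (10|23)=-1, (19|23)=-1; (−1)^{2·1·11}·(-1)^1·(-1)^2 = -1.
v=2: v_2(a)=4, v_2(b)=2; units ≡ 7, 1 (mod 8); ε·ε+αω+βω = 1·0+4·0+2·0 ≡ 0  ⇒  (a,b)_2 = +1.
v=47: a=47^1·(≡36), b=47^1·(≡21) mod 47; (36|47)=+1, (21|47)=+1; (−1)^{1·1·23}·(+1)^1·(+1)^1 = -1.
(-11985, 68086785 / ℚ) ramifies at {3, 17, 23, 47}: a division algebra.

[3, 17, 23, 47]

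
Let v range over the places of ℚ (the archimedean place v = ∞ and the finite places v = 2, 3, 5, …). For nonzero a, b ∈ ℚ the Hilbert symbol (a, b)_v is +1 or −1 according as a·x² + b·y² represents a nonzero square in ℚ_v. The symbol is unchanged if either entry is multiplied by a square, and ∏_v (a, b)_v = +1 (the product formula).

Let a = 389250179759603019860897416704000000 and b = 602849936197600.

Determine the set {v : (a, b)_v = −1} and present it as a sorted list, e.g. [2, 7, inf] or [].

Mod squares: a ≡ 34086, b ≡ 294814. Check v ∈ {∞, 2, 3, 5, 7, 13, 17, 19, 23, 29}.
v=3: a=3^9·(≡1), b=3^0·(≡1) mod 3; (1|3)=+1, (1|3)=+1; (−1)^{9·0·1}·(+1)^0·(+1)^9 = +1.
v=19: a=19^5·(≡8), b=19^2·(≡3) mod 19; (8|19)=-1, (3|19)=-1; (−1)^{5·2·9}·(-1)^2·(-1)^5 = -1.
v=∞: 34086 > 0 and 294814 > 0  ⇒  (a,b)_∞ = +1.
v=2: v_2(a)=15, v_2(b)=5; units ≡ 3, 7 (mod 8); ε·ε+αω+βω = 1·1+15·0+5·1 ≡ 0  ⇒  (a,b)_2 = +1.
v=29: a=29^2·(≡17), b=29^1·(≡20) mod 29; (17|29)=-1, (20|29)=+1; (−1)^{2·1·14}·(-1)^1·(+1)^2 = -1.
v=23: a=23^3·(≡20), b=23^1·(≡5) mod 23; (20|23)=-1, (5|23)=-1; (−1)^{3·1·11}·(-1)^1·(-1)^3 = -1.
v=5: a=5^6·(≡1), b=5^2·(≡4) mod 5; (1|5)=+1, (4|5)=+1; (−1)^{6·2·2}·(+1)^2·(+1)^6 = +1.
v=17: a=17^2·(≡2), b=17^3·(≡9) mod 17; (2|17)=+1, (9|17)=+1; (−1)^{2·3·8}·(+1)^3·(+1)^2 = +1.
v=7: a=7^4·(≡6), b=7^2·(≡2) mod 7; (6|7)=-1, (2|7)=+1; (−1)^{4·2·3}·(-1)^2·(+1)^4 = +1.
v=13: a=13^3·(≡1), b=13^1·(≡8) mod 13; (1|13)=+1, (8|13)=-1; (−1)^{3·1·6}·(+1)^1·(-1)^3 = -1.
|Ram(34086, 294814)| = 4, even; anisotropic at {13, 19, 23, 29}.

[13, 19, 23, 29]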